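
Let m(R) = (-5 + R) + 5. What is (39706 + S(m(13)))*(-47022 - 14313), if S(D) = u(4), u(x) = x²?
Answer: -2436348870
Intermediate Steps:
m(R) = R
S(D) = 16 (S(D) = 4² = 16)
(39706 + S(m(13)))*(-47022 - 14313) = (39706 + 16)*(-47022 - 14313) = 39722*(-61335) = -2436348870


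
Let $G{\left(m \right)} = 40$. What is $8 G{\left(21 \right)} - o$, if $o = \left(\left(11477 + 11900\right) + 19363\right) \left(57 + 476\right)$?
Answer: $-22780100$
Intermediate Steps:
$o = 22780420$ ($o = \left(23377 + 19363\right) 533 = 42740 \cdot 533 = 22780420$)
$8 G{\left(21 \right)} - o = 8 \cdot 40 - 22780420 = 320 - 22780420 = -22780100$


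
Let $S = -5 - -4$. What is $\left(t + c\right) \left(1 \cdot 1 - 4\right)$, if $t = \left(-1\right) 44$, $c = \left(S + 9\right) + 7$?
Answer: $87$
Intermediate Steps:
$S = -1$ ($S = -5 + 4 = -1$)
$c = 15$ ($c = \left(-1 + 9\right) + 7 = 8 + 7 = 15$)
$t = -44$
$\left(t + c\right) \left(1 \cdot 1 - 4\right) = \left(-44 + 15\right) \left(1 \cdot 1 - 4\right) = - 29 \left(1 - 4\right) = \left(-29\right) \left(-3\right) = 87$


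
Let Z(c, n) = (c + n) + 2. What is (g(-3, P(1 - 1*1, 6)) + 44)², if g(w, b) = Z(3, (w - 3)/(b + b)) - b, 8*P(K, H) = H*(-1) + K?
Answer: 46225/16 ≈ 2889.1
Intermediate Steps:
Z(c, n) = 2 + c + n
P(K, H) = -H/8 + K/8 (P(K, H) = (H*(-1) + K)/8 = (-H + K)/8 = (K - H)/8 = -H/8 + K/8)
g(w, b) = 5 - b + (-3 + w)/(2*b) (g(w, b) = (2 + 3 + (w - 3)/(b + b)) - b = (2 + 3 + (-3 + w)/((2*b))) - b = (2 + 3 + (-3 + w)*(1/(2*b))) - b = (2 + 3 + (-3 + w)/(2*b)) - b = (5 + (-3 + w)/(2*b)) - b = 5 - b + (-3 + w)/(2*b))
(g(-3, P(1 - 1*1, 6)) + 44)² = ((-3 - 3 + 2*(-⅛*6 + (1 - 1*1)/8)*(5 - (-⅛*6 + (1 - 1*1)/8)))/(2*(-⅛*6 + (1 - 1*1)/8)) + 44)² = ((-3 - 3 + 2*(-¾ + (1 - 1)/8)*(5 - (-¾ + (1 - 1)/8)))/(2*(-¾ + (1 - 1)/8)) + 44)² = ((-3 - 3 + 2*(-¾ + (⅛)*0)*(5 - (-¾ + (⅛)*0)))/(2*(-¾ + (⅛)*0)) + 44)² = ((-3 - 3 + 2*(-¾ + 0)*(5 - (-¾ + 0)))/(2*(-¾ + 0)) + 44)² = ((-3 - 3 + 2*(-¾)*(5 - 1*(-¾)))/(2*(-¾)) + 44)² = ((½)*(-4/3)*(-3 - 3 + 2*(-¾)*(5 + ¾)) + 44)² = ((½)*(-4/3)*(-3 - 3 + 2*(-¾)*(23/4)) + 44)² = ((½)*(-4/3)*(-3 - 3 - 69/8) + 44)² = ((½)*(-4/3)*(-117/8) + 44)² = (39/4 + 44)² = (215/4)² = 46225/16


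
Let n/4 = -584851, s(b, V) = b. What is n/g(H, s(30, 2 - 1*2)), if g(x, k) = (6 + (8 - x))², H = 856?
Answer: -584851/177241 ≈ -3.2998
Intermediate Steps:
g(x, k) = (14 - x)²
n = -2339404 (n = 4*(-584851) = -2339404)
n/g(H, s(30, 2 - 1*2)) = -2339404/(-14 + 856)² = -2339404/(842²) = -2339404/708964 = -2339404*1/708964 = -584851/177241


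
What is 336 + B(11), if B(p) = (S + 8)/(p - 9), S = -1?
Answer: 679/2 ≈ 339.50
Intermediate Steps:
B(p) = 7/(-9 + p) (B(p) = (-1 + 8)/(p - 9) = 7/(-9 + p))
336 + B(11) = 336 + 7/(-9 + 11) = 336 + 7/2 = 679/2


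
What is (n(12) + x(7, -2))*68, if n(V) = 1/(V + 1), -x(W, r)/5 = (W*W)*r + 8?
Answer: 397868/13 ≈ 30605.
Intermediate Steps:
x(W, r) = -40 - 5*r*W² (x(W, r) = -5*((W*W)*r + 8) = -5*(W²*r + 8) = -5*(r*W² + 8) = -5*(8 + r*W²) = -40 - 5*r*W²)
n(V) = 1/(1 + V)
(n(12) + x(7, -2))*68 = (1/(1 + 12) + (-40 - 5*(-2)*7²))*68 = (1/13 + (-40 - 5*(-2)*49))*68 = (1/13 + (-40 + 490))*68 = (1/13 + 450)*68 = (5851/13)*68 = 397868/13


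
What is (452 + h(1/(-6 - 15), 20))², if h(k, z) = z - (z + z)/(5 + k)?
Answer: 36372961/169 ≈ 2.1522e+5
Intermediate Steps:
h(k, z) = z - 2*z/(5 + k)
(452 + h(1/(-6 - 15), 20))² = (452 + 20*(3 + 1/(-6 - 15))/(5 + 1/(-6 - 15)))² = (452 + 20*(3 + 1/(-21))/(5 + 1/(-21)))² = (452 + 20*(3 - 1/21)/(5 - 1/21))² = (452 + 20*(62/21)/(104/21))² = (452 + 20*(21/104)*(62/21))² = (452 + 155/13)² = (6031/13)² = 36372961/169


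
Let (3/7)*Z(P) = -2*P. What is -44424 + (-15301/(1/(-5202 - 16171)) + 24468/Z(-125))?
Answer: 286110904577/875 ≈ 3.2698e+8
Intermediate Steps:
Z(P) = -14*P/3 (Z(P) = 7*(-2*P)/3 = -14*P/3)
-44424 + (-15301/(1/(-5202 - 16171)) + 24468/Z(-125)) = -44424 + (-15301/(1/(-5202 - 16171)) + 24468/((-14/3*(-125)))) = -44424 + (-15301/(1/(-21373)) + 24468/(1750/3)) = -44424 + (-15301/(-1/21373) + 24468*(3/1750)) = -44424 + (-15301*(-21373) + 36702/875) = -44424 + (327028273 + 36702/875) = -44424 + 286149775577/875 = 286110904577/875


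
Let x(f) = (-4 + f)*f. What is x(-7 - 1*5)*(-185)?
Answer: -35520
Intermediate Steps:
x(f) = f*(-4 + f)
x(-7 - 1*5)*(-185) = ((-7 - 1*5)*(-4 + (-7 - 1*5)))*(-185) = ((-7 - 5)*(-4 + (-7 - 5)))*(-185) = -12*(-4 - 12)*(-185) = -12*(-16)*(-185) = 192*(-185) = -35520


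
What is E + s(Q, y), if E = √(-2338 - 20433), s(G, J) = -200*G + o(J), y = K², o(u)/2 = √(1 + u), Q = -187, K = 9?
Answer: 37400 + 2*√82 + I*√22771 ≈ 37418.0 + 150.9*I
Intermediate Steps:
o(u) = 2*√(1 + u)
y = 81 (y = 9² = 81)
s(G, J) = -200*G + 2*√(1 + J)
E = I*√22771 (E = √(-22771) = I*√22771 ≈ 150.9*I)
E + s(Q, y) = I*√22771 + (-200*(-187) + 2*√(1 + 81)) = I*√22771 + (37400 + 2*√82) = 37400 + 2*√82 + I*√22771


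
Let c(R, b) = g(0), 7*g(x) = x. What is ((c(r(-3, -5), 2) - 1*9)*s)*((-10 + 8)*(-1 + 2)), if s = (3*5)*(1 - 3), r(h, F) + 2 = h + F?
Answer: -540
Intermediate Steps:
g(x) = x/7
r(h, F) = -2 + F + h (r(h, F) = -2 + (h + F) = -2 + (F + h) = -2 + F + h)
c(R, b) = 0 (c(R, b) = (1/7)*0 = 0)
s = -30 (s = 15*(-2) = -30)
((c(r(-3, -5), 2) - 1*9)*s)*((-10 + 8)*(-1 + 2)) = ((0 - 1*9)*(-30))*((-10 + 8)*(-1 + 2)) = ((0 - 9)*(-30))*(-2*1) = -9*(-30)*(-2) = 270*(-2) = -540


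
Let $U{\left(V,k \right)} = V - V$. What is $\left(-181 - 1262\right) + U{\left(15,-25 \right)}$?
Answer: $-1443$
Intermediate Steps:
$U{\left(V,k \right)} = 0$
$\left(-181 - 1262\right) + U{\left(15,-25 \right)} = \left(-181 - 1262\right) + 0 = -1443 + 0 = -1443$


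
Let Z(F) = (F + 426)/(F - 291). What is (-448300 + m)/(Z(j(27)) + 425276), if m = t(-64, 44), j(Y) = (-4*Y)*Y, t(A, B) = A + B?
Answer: -239627040/227310437 ≈ -1.0542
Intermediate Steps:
j(Y) = -4*Y²
m = -20 (m = -64 + 44 = -20)
Z(F) = (426 + F)/(-291 + F)
(-448300 + m)/(Z(j(27)) + 425276) = (-448300 - 20)/((426 - 4*27²)/(-291 - 4*27²) + 425276) = -448320/((426 - 4*729)/(-291 - 4*729) + 425276) = -448320/((426 - 2916)/(-291 - 2916) + 425276) = -448320/(-2490/(-3207) + 425276) = -448320/(-1/3207*(-2490) + 425276) = -448320/(830/1069 + 425276) = -448320/454620874/1069 = -448320*1069/454620874 = -239627040/227310437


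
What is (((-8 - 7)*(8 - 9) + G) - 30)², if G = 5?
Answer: 100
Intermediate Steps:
(((-8 - 7)*(8 - 9) + G) - 30)² = (((-8 - 7)*(8 - 9) + 5) - 30)² = ((-15*(-1) + 5) - 30)² = ((15 + 5) - 30)² = (20 - 30)² = (-10)² = 100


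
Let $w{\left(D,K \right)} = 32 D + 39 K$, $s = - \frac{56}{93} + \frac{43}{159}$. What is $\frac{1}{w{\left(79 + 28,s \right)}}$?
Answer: $\frac{1643}{5604377} \approx 0.00029316$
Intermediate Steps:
$s = - \frac{545}{1643}$ ($s = \left(-56\right) \frac{1}{93} + 43 \cdot \frac{1}{159} = - \frac{56}{93} + \frac{43}{159} = - \frac{545}{1643} \approx -0.33171$)
$\frac{1}{w{\left(79 + 28,s \right)}} = \frac{1}{32 \left(79 + 28\right) + 39 \left(- \frac{545}{1643}\right)} = \frac{1}{32 \cdot 107 - \frac{21255}{1643}} = \frac{1}{3424 - \frac{21255}{1643}} = \frac{1}{\frac{5604377}{1643}} = \frac{1643}{5604377}$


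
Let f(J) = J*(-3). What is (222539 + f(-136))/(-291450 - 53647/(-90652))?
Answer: -20210591444/26420471753 ≈ -0.76496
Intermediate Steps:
f(J) = -3*J
(222539 + f(-136))/(-291450 - 53647/(-90652)) = (222539 - 3*(-136))/(-291450 - 53647/(-90652)) = (222539 + 408)/(-291450 - 53647*(-1/90652)) = 222947/(-291450 + 53647/90652) = 222947/(-26420471753/90652) = 222947*(-90652/26420471753) = -20210591444/26420471753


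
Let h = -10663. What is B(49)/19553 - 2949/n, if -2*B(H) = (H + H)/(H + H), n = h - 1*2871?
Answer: 28827515/132315151 ≈ 0.21787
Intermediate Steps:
n = -13534 (n = -10663 - 1*2871 = -10663 - 2871 = -13534)
B(H) = -½ (B(H) = -(H + H)/(2*(H + H)) = -2*H/(2*(2*H)) = -2*H*1/(2*H)/2 = -½*1 = -½)
B(49)/19553 - 2949/n = -½/19553 - 2949/(-13534) = -½*1/19553 - 2949*(-1/13534) = -1/39106 + 2949/13534 = 28827515/132315151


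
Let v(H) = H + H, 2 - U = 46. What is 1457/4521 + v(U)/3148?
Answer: 1047197/3558027 ≈ 0.29432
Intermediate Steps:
U = -44 (U = 2 - 1*46 = 2 - 46 = -44)
v(H) = 2*H
1457/4521 + v(U)/3148 = 1457/4521 + (2*(-44))/3148 = 1457*(1/4521) - 88*1/3148 = 1457/4521 - 22/787 = 1047197/3558027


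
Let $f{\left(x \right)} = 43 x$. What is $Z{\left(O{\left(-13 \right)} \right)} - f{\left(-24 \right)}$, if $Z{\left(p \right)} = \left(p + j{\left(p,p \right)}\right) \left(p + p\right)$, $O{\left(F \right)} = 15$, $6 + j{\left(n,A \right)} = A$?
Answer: $1752$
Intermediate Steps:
$j{\left(n,A \right)} = -6 + A$
$Z{\left(p \right)} = 2 p \left(-6 + 2 p\right)$ ($Z{\left(p \right)} = \left(p + \left(-6 + p\right)\right) \left(p + p\right) = \left(-6 + 2 p\right) 2 p = 2 p \left(-6 + 2 p\right)$)
$Z{\left(O{\left(-13 \right)} \right)} - f{\left(-24 \right)} = 4 \cdot 15 \left(-3 + 15\right) - 43 \left(-24\right) = 4 \cdot 15 \cdot 12 - -1032 = 720 + 1032 = 1752$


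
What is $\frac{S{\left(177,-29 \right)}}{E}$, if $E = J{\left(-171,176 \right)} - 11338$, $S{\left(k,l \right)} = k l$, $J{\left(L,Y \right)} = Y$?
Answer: $\frac{5133}{11162} \approx 0.45986$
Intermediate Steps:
$E = -11162$ ($E = 176 - 11338 = -11162$)
$\frac{S{\left(177,-29 \right)}}{E} = \frac{177 \left(-29\right)}{-11162} = \left(-5133\right) \left(- \frac{1}{11162}\right) = \frac{5133}{11162}$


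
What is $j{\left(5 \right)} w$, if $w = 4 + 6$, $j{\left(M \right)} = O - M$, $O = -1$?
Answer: $-60$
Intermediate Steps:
$j{\left(M \right)} = -1 - M$
$w = 10$
$j{\left(5 \right)} w = \left(-1 - 5\right) 10 = \left(-6\right) 10 = -60$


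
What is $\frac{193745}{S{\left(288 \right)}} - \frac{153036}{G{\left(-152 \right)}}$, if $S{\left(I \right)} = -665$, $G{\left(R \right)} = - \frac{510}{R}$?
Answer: $- \frac{518922961}{11305} \approx -45902.0$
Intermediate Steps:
$\frac{193745}{S{\left(288 \right)}} - \frac{153036}{G{\left(-152 \right)}} = \frac{193745}{-665} - \frac{153036}{\left(-510\right) \frac{1}{-152}} = 193745 \left(- \frac{1}{665}\right) - \frac{153036}{\left(-510\right) \left(- \frac{1}{152}\right)} = - \frac{38749}{133} - \frac{153036}{\frac{255}{76}} = - \frac{38749}{133} - \frac{3876912}{85} = - \frac{518922961}{11305}$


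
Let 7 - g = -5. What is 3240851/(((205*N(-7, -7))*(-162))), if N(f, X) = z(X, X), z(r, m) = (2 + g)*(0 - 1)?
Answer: 3240851/464940 ≈ 6.9705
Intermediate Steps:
g = 12 (g = 7 - 1*(-5) = 7 + 5 = 12)
z(r, m) = -14 (z(r, m) = (2 + 12)*(0 - 1) = 14*(-1) = -14)
N(f, X) = -14
3240851/(((205*N(-7, -7))*(-162))) = 3240851/(((205*(-14))*(-162))) = 3240851/((-2870*(-162))) = 3240851/464940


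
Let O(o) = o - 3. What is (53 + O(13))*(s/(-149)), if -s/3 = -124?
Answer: -23436/149 ≈ -157.29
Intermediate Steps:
s = 372 (s = -3*(-124) = 372)
O(o) = -3 + o
(53 + O(13))*(s/(-149)) = (53 + (-3 + 13))*(372/(-149)) = (53 + 10)*(372*(-1/149)) = 63*(-372/149) = -23436/149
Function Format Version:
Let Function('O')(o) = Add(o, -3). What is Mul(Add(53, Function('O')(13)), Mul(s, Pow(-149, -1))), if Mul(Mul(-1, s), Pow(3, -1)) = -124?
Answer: Rational(-23436, 149) ≈ -157.29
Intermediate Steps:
s = 372 (s = Mul(-3, -124) = 372)
Function('O')(o) = Add(-3, o)
Mul(Add(53, Function('O')(13)), Mul(s, Pow(-149, -1))) = Mul(Add(53, Add(-3, 13)), Mul(372, Pow(-149, -1))) = Mul(Add(53, 10), Mul(372, Rational(-1, 149))) = Mul(63, Rational(-372, 149)) = Rational(-23436, 149)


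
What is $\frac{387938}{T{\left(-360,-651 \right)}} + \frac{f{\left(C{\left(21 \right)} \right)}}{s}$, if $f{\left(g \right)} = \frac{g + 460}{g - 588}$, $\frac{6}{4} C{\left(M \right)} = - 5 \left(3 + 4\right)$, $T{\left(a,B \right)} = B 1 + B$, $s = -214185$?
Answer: $- \frac{2769683320}{9295629} \approx -297.96$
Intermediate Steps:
$T{\left(a,B \right)} = 2 B$ ($T{\left(a,B \right)} = B + B = 2 B$)
$C{\left(M \right)} = - \frac{70}{3}$ ($C{\left(M \right)} = \frac{2 \left(- 5 \left(3 + 4\right)\right)}{3} = \frac{2 \left(\left(-5\right) 7\right)}{3} = \frac{2}{3} \left(-35\right) = - \frac{70}{3}$)
$f{\left(g \right)} = \frac{460 + g}{-588 + g}$
$\frac{387938}{T{\left(-360,-651 \right)}} + \frac{f{\left(C{\left(21 \right)} \right)}}{s} = \frac{387938}{2 \left(-651\right)} + \frac{\frac{1}{-588 - \frac{70}{3}} \left(460 - \frac{70}{3}\right)}{-214185} = \frac{387938}{-1302} + \frac{1}{- \frac{1834}{3}} \cdot \frac{1310}{3} \left(- \frac{1}{214185}\right) = 387938 \left(- \frac{1}{1302}\right) + \left(- \frac{3}{1834}\right) \frac{1310}{3} \left(- \frac{1}{214185}\right) = - \frac{193969}{651} - - \frac{1}{299859} = - \frac{193969}{651} + \frac{1}{299859} = - \frac{2769683320}{9295629}$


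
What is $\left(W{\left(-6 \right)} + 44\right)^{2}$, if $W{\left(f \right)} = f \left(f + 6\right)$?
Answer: $1936$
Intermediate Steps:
$W{\left(f \right)} = f \left(6 + f\right)$
$\left(W{\left(-6 \right)} + 44\right)^{2} = \left(- 6 \left(6 - 6\right) + 44\right)^{2} = \left(\left(-6\right) 0 + 44\right)^{2} = \left(0 + 44\right)^{2} = 44^{2} = 1936$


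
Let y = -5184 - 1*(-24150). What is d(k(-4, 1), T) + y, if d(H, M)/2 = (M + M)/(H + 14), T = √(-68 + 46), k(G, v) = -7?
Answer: 18966 + 4*I*√22/7 ≈ 18966.0 + 2.6802*I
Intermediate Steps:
T = I*√22 (T = √(-22) = I*√22 ≈ 4.6904*I)
d(H, M) = 4*M/(14 + H) (d(H, M) = 2*((M + M)/(H + 14)) = 2*((2*M)/(14 + H)) = 2*(2*M/(14 + H)) = 4*M/(14 + H))
y = 18966 (y = -5184 + 24150 = 18966)
d(k(-4, 1), T) + y = 4*(I*√22)/(14 - 7) + 18966 = 4*(I*√22)/7 + 18966 = 4*(I*√22)*(⅐) + 18966 = 4*I*√22/7 + 18966 = 18966 + 4*I*√22/7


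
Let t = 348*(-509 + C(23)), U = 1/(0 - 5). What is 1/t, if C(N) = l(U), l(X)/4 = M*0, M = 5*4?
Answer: -1/177132 ≈ -5.6455e-6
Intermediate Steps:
M = 20
U = -⅕ (U = 1/(-5) = -⅕ ≈ -0.20000)
l(X) = 0 (l(X) = 4*(20*0) = 4*0 = 0)
C(N) = 0
t = -177132 (t = 348*(-509 + 0) = 348*(-509) = -177132)
1/t = 1/(-177132) = -1/177132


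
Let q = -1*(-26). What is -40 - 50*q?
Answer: -1340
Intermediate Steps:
q = 26
-40 - 50*q = -40 - 50*26 = -40 - 1300 = -1340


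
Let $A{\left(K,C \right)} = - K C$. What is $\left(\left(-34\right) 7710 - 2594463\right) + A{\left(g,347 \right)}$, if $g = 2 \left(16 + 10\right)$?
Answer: $-2874647$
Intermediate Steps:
$g = 52$ ($g = 2 \cdot 26 = 52$)
$A{\left(K,C \right)} = - C K$
$\left(\left(-34\right) 7710 - 2594463\right) + A{\left(g,347 \right)} = \left(\left(-34\right) 7710 - 2594463\right) - 347 \cdot 52 = \left(-262140 - 2594463\right) - 18044 = -2856603 - 18044 = -2874647$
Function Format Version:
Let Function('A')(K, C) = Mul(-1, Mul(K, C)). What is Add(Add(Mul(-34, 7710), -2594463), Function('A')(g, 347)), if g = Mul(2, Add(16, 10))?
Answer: -2874647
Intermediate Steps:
g = 52 (g = Mul(2, 26) = 52)
Function('A')(K, C) = Mul(-1, C, K) (Function('A')(K, C) = Mul(-1, Mul(C, K)) = Mul(-1, C, K))
Add(Add(Mul(-34, 7710), -2594463), Function('A')(g, 347)) = Add(Add(Mul(-34, 7710), -2594463), Mul(-1, 347, 52)) = Add(Add(-262140, -2594463), -18044) = Add(-2856603, -18044) = -2874647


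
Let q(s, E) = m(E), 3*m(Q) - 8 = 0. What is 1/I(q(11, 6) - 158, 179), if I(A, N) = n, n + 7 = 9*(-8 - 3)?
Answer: -1/106 ≈ -0.0094340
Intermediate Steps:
m(Q) = 8/3 (m(Q) = 8/3 + (1/3)*0 = 8/3 + 0 = 8/3)
q(s, E) = 8/3
n = -106 (n = -7 + 9*(-8 - 3) = -7 + 9*(-11) = -7 - 99 = -106)
I(A, N) = -106
1/I(q(11, 6) - 158, 179) = 1/(-106) = -1/106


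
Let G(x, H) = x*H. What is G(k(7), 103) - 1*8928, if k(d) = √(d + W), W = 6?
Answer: -8928 + 103*√13 ≈ -8556.6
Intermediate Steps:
k(d) = √(6 + d) (k(d) = √(d + 6) = √(6 + d))
G(x, H) = H*x
G(k(7), 103) - 1*8928 = 103*√(6 + 7) - 1*8928 = 103*√13 - 8928 = -8928 + 103*√13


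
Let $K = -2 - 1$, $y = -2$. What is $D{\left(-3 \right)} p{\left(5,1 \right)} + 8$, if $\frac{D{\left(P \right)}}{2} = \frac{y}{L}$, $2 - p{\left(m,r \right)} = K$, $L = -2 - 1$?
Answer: $\frac{44}{3} \approx 14.667$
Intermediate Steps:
$L = -3$ ($L = -2 - 1 = -3$)
$K = -3$
$p{\left(m,r \right)} = 5$ ($p{\left(m,r \right)} = 2 - -3 = 2 + 3 = 5$)
$D{\left(P \right)} = \frac{4}{3}$ ($D{\left(P \right)} = 2 \left(- \frac{2}{-3}\right) = 2 \left(\left(-2\right) \left(- \frac{1}{3}\right)\right) = 2 \cdot \frac{2}{3} = \frac{4}{3}$)
$D{\left(-3 \right)} p{\left(5,1 \right)} + 8 = \frac{4}{3} \cdot 5 + 8 = \frac{20}{3} + 8 = \frac{44}{3}$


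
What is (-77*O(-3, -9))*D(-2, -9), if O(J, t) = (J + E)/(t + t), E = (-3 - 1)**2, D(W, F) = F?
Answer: -1001/2 ≈ -500.50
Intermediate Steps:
E = 16 (E = (-4)**2 = 16)
O(J, t) = (16 + J)/(2*t) (O(J, t) = (J + 16)/(t + t) = (16 + J)/((2*t)) = (16 + J)*(1/(2*t)) = (16 + J)/(2*t))
(-77*O(-3, -9))*D(-2, -9) = -77*(16 - 3)/(2*(-9))*(-9) = -77*(-1)*13/(2*9)*(-9) = -77*(-13/18)*(-9) = (1001/18)*(-9) = -1001/2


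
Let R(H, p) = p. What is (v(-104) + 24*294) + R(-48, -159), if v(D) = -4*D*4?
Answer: 8561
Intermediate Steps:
v(D) = -16*D
(v(-104) + 24*294) + R(-48, -159) = (-16*(-104) + 24*294) - 159 = (1664 + 7056) - 159 = 8720 - 159 = 8561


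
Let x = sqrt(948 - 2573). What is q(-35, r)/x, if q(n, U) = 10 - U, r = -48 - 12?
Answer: -14*I*sqrt(65)/65 ≈ -1.7365*I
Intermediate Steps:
r = -60
x = 5*I*sqrt(65) (x = sqrt(-1625) = 5*I*sqrt(65) ≈ 40.311*I)
q(-35, r)/x = (10 - 1*(-60))/((5*I*sqrt(65))) = (10 + 60)*(-I*sqrt(65)/325) = 70*(-I*sqrt(65)/325) = -14*I*sqrt(65)/65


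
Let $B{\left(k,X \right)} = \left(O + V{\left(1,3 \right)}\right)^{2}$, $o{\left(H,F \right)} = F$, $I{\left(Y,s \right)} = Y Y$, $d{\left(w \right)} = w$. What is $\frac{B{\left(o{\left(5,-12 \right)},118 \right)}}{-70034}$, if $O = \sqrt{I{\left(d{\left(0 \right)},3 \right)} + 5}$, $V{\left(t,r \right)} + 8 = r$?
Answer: $- \frac{15}{35017} + \frac{5 \sqrt{5}}{35017} \approx -0.00010908$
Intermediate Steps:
$V{\left(t,r \right)} = -8 + r$
$I{\left(Y,s \right)} = Y^{2}$
$O = \sqrt{5}$ ($O = \sqrt{0^{2} + 5} = \sqrt{0 + 5} = \sqrt{5} \approx 2.2361$)
$B{\left(k,X \right)} = \left(-5 + \sqrt{5}\right)^{2}$ ($B{\left(k,X \right)} = \left(\sqrt{5} + \left(-8 + 3\right)\right)^{2} = \left(\sqrt{5} - 5\right)^{2} = \left(-5 + \sqrt{5}\right)^{2}$)
$\frac{B{\left(o{\left(5,-12 \right)},118 \right)}}{-70034} = \frac{\left(-5 + \sqrt{5}\right)^{2}}{-70034} = \left(-5 + \sqrt{5}\right)^{2} \left(- \frac{1}{70034}\right) = - \frac{\left(-5 + \sqrt{5}\right)^{2}}{70034}$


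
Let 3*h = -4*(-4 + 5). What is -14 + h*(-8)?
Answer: -10/3 ≈ -3.3333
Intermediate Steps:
h = -4/3 (h = (-4*(-4 + 5))/3 = (-4*1)/3 = (⅓)*(-4) = -4/3 ≈ -1.3333)
-14 + h*(-8) = -14 - 4/3*(-8) = -14 + 32/3 = -10/3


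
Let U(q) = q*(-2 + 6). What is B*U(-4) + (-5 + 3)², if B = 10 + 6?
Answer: -252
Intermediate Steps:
U(q) = 4*q (U(q) = q*4 = 4*q)
B = 16
B*U(-4) + (-5 + 3)² = 16*(4*(-4)) + (-5 + 3)² = 16*(-16) + (-2)² = -256 + 4 = -252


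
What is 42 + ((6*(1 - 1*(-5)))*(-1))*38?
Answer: -1326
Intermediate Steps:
42 + ((6*(1 - 1*(-5)))*(-1))*38 = 42 + ((6*(1 + 5))*(-1))*38 = 42 + ((6*6)*(-1))*38 = 42 + (36*(-1))*38 = 42 - 36*38 = 42 - 1368 = -1326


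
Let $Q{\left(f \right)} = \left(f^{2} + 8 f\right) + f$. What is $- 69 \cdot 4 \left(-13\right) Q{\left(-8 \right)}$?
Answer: $-28704$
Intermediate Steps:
$Q{\left(f \right)} = f^{2} + 9 f$
$- 69 \cdot 4 \left(-13\right) Q{\left(-8 \right)} = - 69 \cdot 4 \left(-13\right) \left(- 8 \left(9 - 8\right)\right) = \left(-69\right) \left(-52\right) \left(\left(-8\right) 1\right) = 3588 \left(-8\right) = -28704$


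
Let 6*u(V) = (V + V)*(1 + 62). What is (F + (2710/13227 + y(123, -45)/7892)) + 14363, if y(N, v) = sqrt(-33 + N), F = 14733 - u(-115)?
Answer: 416798707/13227 + 3*sqrt(10)/7892 ≈ 31511.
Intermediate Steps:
u(V) = 21*V (u(V) = ((V + V)*(1 + 62))/6 = ((2*V)*63)/6 = (126*V)/6 = 21*V)
F = 17148 (F = 14733 - 21*(-115) = 14733 - 1*(-2415) = 14733 + 2415 = 17148)
(F + (2710/13227 + y(123, -45)/7892)) + 14363 = (17148 + (2710/13227 + sqrt(-33 + 123)/7892)) + 14363 = (17148 + (2710*(1/13227) + sqrt(90)*(1/7892))) + 14363 = (17148 + (2710/13227 + (3*sqrt(10))*(1/7892))) + 14363 = (17148 + (2710/13227 + 3*sqrt(10)/7892)) + 14363 = (226819306/13227 + 3*sqrt(10)/7892) + 14363 = 416798707/13227 + 3*sqrt(10)/7892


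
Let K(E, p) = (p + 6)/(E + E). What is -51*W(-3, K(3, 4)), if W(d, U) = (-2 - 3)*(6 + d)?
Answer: 765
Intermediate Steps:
K(E, p) = (6 + p)/(2*E) (K(E, p) = (6 + p)/((2*E)) = (6 + p)*(1/(2*E)) = (6 + p)/(2*E))
W(d, U) = -30 - 5*d (W(d, U) = -5*(6 + d) = -30 - 5*d)
-51*W(-3, K(3, 4)) = -51*(-30 - 5*(-3)) = -51*(-30 + 15) = -51*(-15) = 765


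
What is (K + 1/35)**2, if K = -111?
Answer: 15085456/1225 ≈ 12315.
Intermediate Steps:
(K + 1/35)**2 = (-111 + 1/35)**2 = (-3884/35)**2 = 15085456/1225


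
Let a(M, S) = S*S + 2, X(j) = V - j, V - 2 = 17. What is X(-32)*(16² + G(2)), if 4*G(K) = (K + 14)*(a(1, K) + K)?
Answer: 14688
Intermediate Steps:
V = 19 (V = 2 + 17 = 19)
X(j) = 19 - j
a(M, S) = 2 + S² (a(M, S) = S² + 2 = 2 + S²)
G(K) = (14 + K)*(2 + K + K²)/4 (G(K) = ((K + 14)*((2 + K²) + K))/4 = ((14 + K)*(2 + K + K²))/4 = (14 + K)*(2 + K + K²)/4)
X(-32)*(16² + G(2)) = (19 - 1*(-32))*(16² + (7 + 4*2 + (¼)*2³ + (15/4)*2²)) = (19 + 32)*(256 + (7 + 8 + (¼)*8 + (15/4)*4)) = 51*(256 + (7 + 8 + 2 + 15)) = 51*(256 + 32) = 51*288 = 14688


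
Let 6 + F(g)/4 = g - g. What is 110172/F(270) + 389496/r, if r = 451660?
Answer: -1036477867/225830 ≈ -4589.6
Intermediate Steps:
F(g) = -24 (F(g) = -24 + 4*(g - g) = -24 + 4*0 = -24 + 0 = -24)
110172/F(270) + 389496/r = 110172/(-24) + 389496/451660 = 110172*(-1/24) + 389496*(1/451660) = -9181/2 + 97374/112915 = -1036477867/225830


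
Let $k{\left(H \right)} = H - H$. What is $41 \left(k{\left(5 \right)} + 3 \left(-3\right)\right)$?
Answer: $-369$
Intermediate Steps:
$k{\left(H \right)} = 0$
$41 \left(k{\left(5 \right)} + 3 \left(-3\right)\right) = 41 \left(0 + 3 \left(-3\right)\right) = 41 \left(0 - 9\right) = 41 \left(-9\right) = -369$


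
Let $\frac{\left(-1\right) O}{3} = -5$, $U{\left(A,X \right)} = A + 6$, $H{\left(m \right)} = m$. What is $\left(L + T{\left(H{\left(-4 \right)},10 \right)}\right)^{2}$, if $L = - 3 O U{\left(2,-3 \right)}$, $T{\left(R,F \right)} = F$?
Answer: $122500$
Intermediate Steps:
$U{\left(A,X \right)} = 6 + A$
$O = 15$ ($O = \left(-3\right) \left(-5\right) = 15$)
$L = -360$ ($L = \left(-3\right) 15 \left(6 + 2\right) = \left(-45\right) 8 = -360$)
$\left(L + T{\left(H{\left(-4 \right)},10 \right)}\right)^{2} = \left(-360 + 10\right)^{2} = \left(-350\right)^{2} = 122500$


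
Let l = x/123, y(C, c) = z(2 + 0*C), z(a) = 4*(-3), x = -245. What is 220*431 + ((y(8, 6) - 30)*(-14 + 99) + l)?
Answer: 11223505/123 ≈ 91248.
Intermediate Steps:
z(a) = -12
y(C, c) = -12
l = -245/123 ≈ -1.9919
220*431 + ((y(8, 6) - 30)*(-14 + 99) + l) = 220*431 + ((-12 - 30)*(-14 + 99) - 245/123) = 94820 + (-42*85 - 245/123) = 94820 + (-3570 - 245/123) = 94820 - 439355/123 = 11223505/123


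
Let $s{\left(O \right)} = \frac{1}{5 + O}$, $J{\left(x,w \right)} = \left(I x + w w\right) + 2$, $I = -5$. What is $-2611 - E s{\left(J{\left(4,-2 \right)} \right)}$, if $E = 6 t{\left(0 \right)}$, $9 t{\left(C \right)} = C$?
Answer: $-2611$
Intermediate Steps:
$t{\left(C \right)} = \frac{C}{9}$
$E = 0$ ($E = 6 \cdot \frac{1}{9} \cdot 0 = 6 \cdot 0 = 0$)
$J{\left(x,w \right)} = 2 + w^{2} - 5 x$ ($J{\left(x,w \right)} = \left(- 5 x + w w\right) + 2 = \left(- 5 x + w^{2}\right) + 2 = \left(w^{2} - 5 x\right) + 2 = 2 + w^{2} - 5 x$)
$-2611 - E s{\left(J{\left(4,-2 \right)} \right)} = -2611 - \frac{0}{5 + \left(2 + \left(-2\right)^{2} - 20\right)} = -2611 - \frac{0}{5 + \left(2 + 4 - 20\right)} = -2611 - \frac{0}{5 - 14} = -2611 - \frac{0}{-9} = -2611 - 0 \left(- \frac{1}{9}\right) = -2611 - 0 = -2611 + 0 = -2611$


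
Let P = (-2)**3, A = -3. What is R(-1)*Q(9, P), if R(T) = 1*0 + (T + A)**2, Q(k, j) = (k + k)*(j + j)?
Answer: -4608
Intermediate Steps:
P = -8
Q(k, j) = 4*j*k (Q(k, j) = (2*k)*(2*j) = 4*j*k)
R(T) = (-3 + T)**2 (R(T) = 1*0 + (T - 3)**2 = 0 + (-3 + T)**2 = (-3 + T)**2)
R(-1)*Q(9, P) = (-3 - 1)**2*(4*(-8)*9) = (-4)**2*(-288) = 16*(-288) = -4608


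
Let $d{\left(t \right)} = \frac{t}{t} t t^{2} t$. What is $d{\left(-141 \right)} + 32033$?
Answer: $395286194$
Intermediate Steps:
$d{\left(t \right)} = t^{4}$ ($d{\left(t \right)} = 1 t^{3} t = t^{3} t = t^{4}$)
$d{\left(-141 \right)} + 32033 = \left(-141\right)^{4} + 32033 = 395254161 + 32033 = 395286194$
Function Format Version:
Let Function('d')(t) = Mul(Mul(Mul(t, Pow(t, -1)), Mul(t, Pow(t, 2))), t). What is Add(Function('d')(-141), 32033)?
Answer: 395286194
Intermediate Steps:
Function('d')(t) = Pow(t, 4) (Function('d')(t) = Mul(Mul(1, Pow(t, 3)), t) = Mul(Pow(t, 3), t) = Pow(t, 4))
Add(Function('d')(-141), 32033) = Add(Pow(-141, 4), 32033) = Add(395254161, 32033) = 395286194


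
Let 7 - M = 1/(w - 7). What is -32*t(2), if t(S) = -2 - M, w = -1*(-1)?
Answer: 880/3 ≈ 293.33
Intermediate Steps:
w = 1
M = 43/6 (M = 7 - 1/(1 - 7) = 7 - 1/(-6) = 7 - 1*(-1/6) = 7 + 1/6 = 43/6 ≈ 7.1667)
t(S) = -55/6 (t(S) = -2 - 1*43/6 = -2 - 43/6 = -55/6)
-32*t(2) = -32*(-55/6) = 880/3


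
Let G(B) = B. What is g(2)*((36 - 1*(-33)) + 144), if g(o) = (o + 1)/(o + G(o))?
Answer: 639/4 ≈ 159.75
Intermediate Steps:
g(o) = (1 + o)/(2*o) (g(o) = (o + 1)/(o + o) = (1 + o)/((2*o)) = (1 + o)*(1/(2*o)) = (1 + o)/(2*o))
g(2)*((36 - 1*(-33)) + 144) = ((1/2)*(1 + 2)/2)*((36 - 1*(-33)) + 144) = ((1/2)*(1/2)*3)*((36 + 33) + 144) = 3*(69 + 144)/4 = (3/4)*213 = 639/4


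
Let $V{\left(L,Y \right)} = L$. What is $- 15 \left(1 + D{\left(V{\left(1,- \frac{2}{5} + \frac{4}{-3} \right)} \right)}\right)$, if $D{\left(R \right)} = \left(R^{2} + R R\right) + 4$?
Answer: $-105$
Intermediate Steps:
$D{\left(R \right)} = 4 + 2 R^{2}$ ($D{\left(R \right)} = \left(R^{2} + R^{2}\right) + 4 = 2 R^{2} + 4 = 4 + 2 R^{2}$)
$- 15 \left(1 + D{\left(V{\left(1,- \frac{2}{5} + \frac{4}{-3} \right)} \right)}\right) = - 15 \left(1 + \left(4 + 2 \cdot 1^{2}\right)\right) = - 15 \left(1 + \left(4 + 2 \cdot 1\right)\right) = - 15 \left(1 + \left(4 + 2\right)\right) = - 15 \left(1 + 6\right) = \left(-15\right) 7 = -105$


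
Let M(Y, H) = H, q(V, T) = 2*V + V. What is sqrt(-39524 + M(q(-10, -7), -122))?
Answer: I*sqrt(39646) ≈ 199.11*I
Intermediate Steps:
q(V, T) = 3*V
sqrt(-39524 + M(q(-10, -7), -122)) = sqrt(-39524 - 122) = sqrt(-39646) = I*sqrt(39646)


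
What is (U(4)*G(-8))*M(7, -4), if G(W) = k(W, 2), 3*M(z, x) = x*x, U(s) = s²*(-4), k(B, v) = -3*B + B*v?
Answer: -8192/3 ≈ -2730.7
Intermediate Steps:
U(s) = -4*s²
M(z, x) = x²/3 (M(z, x) = (x*x)/3 = x²/3)
G(W) = -W (G(W) = W*(-3 + 2) = W*(-1) = -W)
(U(4)*G(-8))*M(7, -4) = ((-4*4²)*(-1*(-8)))*((⅓)*(-4)²) = (-4*16*8)*((⅓)*16) = -64*8*(16/3) = -512*16/3 = -8192/3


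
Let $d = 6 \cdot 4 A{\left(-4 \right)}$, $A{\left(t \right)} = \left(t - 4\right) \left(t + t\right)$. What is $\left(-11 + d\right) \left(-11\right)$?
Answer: $-16775$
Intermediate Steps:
$A{\left(t \right)} = 2 t \left(-4 + t\right)$ ($A{\left(t \right)} = \left(-4 + t\right) 2 t = 2 t \left(-4 + t\right)$)
$d = 1536$ ($d = 6 \cdot 4 \cdot 2 \left(-4\right) \left(-4 - 4\right) = 24 \cdot 2 \left(-4\right) \left(-8\right) = 24 \cdot 64 = 1536$)
$\left(-11 + d\right) \left(-11\right) = \left(-11 + 1536\right) \left(-11\right) = 1525 \left(-11\right) = -16775$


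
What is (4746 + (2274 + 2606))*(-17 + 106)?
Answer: 856714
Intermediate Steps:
(4746 + (2274 + 2606))*(-17 + 106) = (4746 + 4880)*89 = 9626*89 = 856714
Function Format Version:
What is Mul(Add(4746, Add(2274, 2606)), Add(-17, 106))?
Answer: 856714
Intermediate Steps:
Mul(Add(4746, Add(2274, 2606)), Add(-17, 106)) = Mul(Add(4746, 4880), 89) = Mul(9626, 89) = 856714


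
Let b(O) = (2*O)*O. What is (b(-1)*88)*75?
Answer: 13200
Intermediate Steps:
b(O) = 2*O²
(b(-1)*88)*75 = ((2*(-1)²)*88)*75 = ((2*1)*88)*75 = (2*88)*75 = 176*75 = 13200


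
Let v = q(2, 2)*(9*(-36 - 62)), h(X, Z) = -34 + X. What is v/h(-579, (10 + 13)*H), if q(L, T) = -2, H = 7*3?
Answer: -1764/613 ≈ -2.8777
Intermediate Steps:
H = 21
v = 1764 (v = -18*(-36 - 62) = -18*(-98) = -2*(-882) = 1764)
v/h(-579, (10 + 13)*H) = 1764/(-34 - 579) = 1764/(-613) = 1764*(-1/613) = -1764/613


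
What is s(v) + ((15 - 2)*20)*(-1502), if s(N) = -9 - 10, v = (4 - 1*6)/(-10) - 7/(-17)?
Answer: -390539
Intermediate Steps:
v = 52/85 (v = (4 - 6)*(-⅒) - 7*(-1/17) = -2*(-⅒) + 7/17 = ⅕ + 7/17 = 52/85 ≈ 0.61176)
s(N) = -19
s(v) + ((15 - 2)*20)*(-1502) = -19 + ((15 - 2)*20)*(-1502) = -19 + (13*20)*(-1502) = -19 + 260*(-1502) = -19 - 390520 = -390539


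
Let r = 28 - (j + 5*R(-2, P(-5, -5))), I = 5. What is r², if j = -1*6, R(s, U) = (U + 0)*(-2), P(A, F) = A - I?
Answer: 4356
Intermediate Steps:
P(A, F) = -5 + A (P(A, F) = A - 1*5 = A - 5 = -5 + A)
R(s, U) = -2*U (R(s, U) = U*(-2) = -2*U)
j = -6
r = -66 (r = 28 - (-6 + 5*(-2*(-5 - 5))) = 28 - (-6 + 5*(-2*(-10))) = 28 - (-6 + 5*20) = 28 - (-6 + 100) = 28 - 1*94 = 28 - 94 = -66)
r² = (-66)² = 4356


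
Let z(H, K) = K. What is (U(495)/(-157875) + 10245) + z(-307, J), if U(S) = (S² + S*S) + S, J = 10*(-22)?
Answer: 105480422/10525 ≈ 10022.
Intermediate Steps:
J = -220
U(S) = S + 2*S² (U(S) = (S² + S²) + S = 2*S² + S = S + 2*S²)
(U(495)/(-157875) + 10245) + z(-307, J) = ((495*(1 + 2*495))/(-157875) + 10245) - 220 = ((495*(1 + 990))*(-1/157875) + 10245) - 220 = ((495*991)*(-1/157875) + 10245) - 220 = (490545*(-1/157875) + 10245) - 220 = (-32703/10525 + 10245) - 220 = 107795922/10525 - 220 = 105480422/10525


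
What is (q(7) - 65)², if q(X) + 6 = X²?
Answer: 484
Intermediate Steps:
q(X) = -6 + X²
(q(7) - 65)² = ((-6 + 7²) - 65)² = ((-6 + 49) - 65)² = (43 - 65)² = (-22)² = 484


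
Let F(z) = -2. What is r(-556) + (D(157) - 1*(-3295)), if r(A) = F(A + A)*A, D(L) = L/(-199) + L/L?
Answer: 877035/199 ≈ 4407.2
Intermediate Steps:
D(L) = 1 - L/199 (D(L) = L*(-1/199) + 1 = -L/199 + 1 = 1 - L/199)
r(A) = -2*A
r(-556) + (D(157) - 1*(-3295)) = -2*(-556) + ((1 - 1/199*157) - 1*(-3295)) = 1112 + ((1 - 157/199) + 3295) = 1112 + (42/199 + 3295) = 1112 + 655747/199 = 877035/199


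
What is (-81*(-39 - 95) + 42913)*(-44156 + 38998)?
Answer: -277330186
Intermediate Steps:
(-81*(-39 - 95) + 42913)*(-44156 + 38998) = (-81*(-134) + 42913)*(-5158) = (10854 + 42913)*(-5158) = 53767*(-5158) = -277330186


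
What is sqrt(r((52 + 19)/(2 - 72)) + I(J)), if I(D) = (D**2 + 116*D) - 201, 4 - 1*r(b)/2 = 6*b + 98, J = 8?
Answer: sqrt(753585)/35 ≈ 24.803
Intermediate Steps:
r(b) = -188 - 12*b (r(b) = 8 - 2*(6*b + 98) = 8 - 2*(98 + 6*b) = 8 + (-196 - 12*b) = -188 - 12*b)
I(D) = -201 + D**2 + 116*D
sqrt(r((52 + 19)/(2 - 72)) + I(J)) = sqrt((-188 - 12*(52 + 19)/(2 - 72)) + (-201 + 8**2 + 116*8)) = sqrt((-188 - 852/(-70)) + (-201 + 64 + 928)) = sqrt((-188 - 852*(-1)/70) + 791) = sqrt((-188 - 12*(-71/70)) + 791) = sqrt((-188 + 426/35) + 791) = sqrt(-6154/35 + 791) = sqrt(21531/35) = sqrt(753585)/35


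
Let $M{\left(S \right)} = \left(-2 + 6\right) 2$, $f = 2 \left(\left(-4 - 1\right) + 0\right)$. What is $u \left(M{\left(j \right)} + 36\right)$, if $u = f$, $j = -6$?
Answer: $-440$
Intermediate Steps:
$f = -10$ ($f = 2 \left(-5 + 0\right) = 2 \left(-5\right) = -10$)
$u = -10$
$M{\left(S \right)} = 8$ ($M{\left(S \right)} = 4 \cdot 2 = 8$)
$u \left(M{\left(j \right)} + 36\right) = - 10 \left(8 + 36\right) = \left(-10\right) 44 = -440$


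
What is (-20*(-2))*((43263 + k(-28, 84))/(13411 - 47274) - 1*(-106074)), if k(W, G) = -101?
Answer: 143677628000/33863 ≈ 4.2429e+6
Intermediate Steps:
(-20*(-2))*((43263 + k(-28, 84))/(13411 - 47274) - 1*(-106074)) = (-20*(-2))*((43263 - 101)/(13411 - 47274) - 1*(-106074)) = (-10*(-4))*(43162/(-33863) + 106074) = 40*(43162*(-1/33863) + 106074) = 40*(-43162/33863 + 106074) = 40*(3591940700/33863) = 143677628000/33863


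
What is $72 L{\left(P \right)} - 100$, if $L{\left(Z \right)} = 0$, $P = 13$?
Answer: $-100$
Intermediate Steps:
$72 L{\left(P \right)} - 100 = 72 \cdot 0 - 100 = 0 - 100 = -100$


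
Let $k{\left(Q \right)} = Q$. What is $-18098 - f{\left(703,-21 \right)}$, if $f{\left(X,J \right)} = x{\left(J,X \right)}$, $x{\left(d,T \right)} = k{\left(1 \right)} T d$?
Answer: $-3335$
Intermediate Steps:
$x{\left(d,T \right)} = T d$ ($x{\left(d,T \right)} = 1 T d = T d$)
$f{\left(X,J \right)} = J X$ ($f{\left(X,J \right)} = X J = J X$)
$-18098 - f{\left(703,-21 \right)} = -18098 - \left(-21\right) 703 = -18098 - -14763 = -18098 + 14763 = -3335$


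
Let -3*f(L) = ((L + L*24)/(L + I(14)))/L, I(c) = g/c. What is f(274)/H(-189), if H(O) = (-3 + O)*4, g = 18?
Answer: 175/4439808 ≈ 3.9416e-5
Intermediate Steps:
I(c) = 18/c
f(L) = -25/(3*(9/7 + L)) (f(L) = -(L + L*24)/(L + 18/14)/(3*L) = -(L + 24*L)/(L + 18*(1/14))/(3*L) = -(25*L)/(L + 9/7)/(3*L) = -(25*L)/(9/7 + L)/(3*L) = -25*L/(9/7 + L)/(3*L) = -25/(3*(9/7 + L)))
H(O) = -12 + 4*O
f(274)/H(-189) = (-175/(27 + 21*274))/(-12 + 4*(-189)) = (-175/(27 + 5754))/(-12 - 756) = -175/5781/(-768) = -175*1/5781*(-1/768) = -175/5781*(-1/768) = 175/4439808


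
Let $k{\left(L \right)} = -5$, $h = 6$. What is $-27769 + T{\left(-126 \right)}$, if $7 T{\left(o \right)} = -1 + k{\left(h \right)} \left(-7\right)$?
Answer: $- \frac{194349}{7} \approx -27764.0$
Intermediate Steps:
$T{\left(o \right)} = \frac{34}{7}$ ($T{\left(o \right)} = \frac{-1 - -35}{7} = \frac{-1 + 35}{7} = \frac{1}{7} \cdot 34 = \frac{34}{7}$)
$-27769 + T{\left(-126 \right)} = -27769 + \frac{34}{7} = - \frac{194349}{7}$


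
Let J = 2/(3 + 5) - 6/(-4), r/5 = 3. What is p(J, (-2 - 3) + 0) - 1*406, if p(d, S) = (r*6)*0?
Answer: -406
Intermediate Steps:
r = 15 (r = 5*3 = 15)
J = 7/4 (J = 2/8 - 6*(-1/4) = 2*(1/8) + 3/2 = 1/4 + 3/2 = 7/4 ≈ 1.7500)
p(d, S) = 0 (p(d, S) = (15*6)*0 = 90*0 = 0)
p(J, (-2 - 3) + 0) - 1*406 = 0 - 1*406 = 0 - 406 = -406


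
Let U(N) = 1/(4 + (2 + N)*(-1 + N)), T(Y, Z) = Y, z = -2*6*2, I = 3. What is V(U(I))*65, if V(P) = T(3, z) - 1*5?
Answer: -130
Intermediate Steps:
z = -24 (z = -12*2 = -24)
U(N) = 1/(4 + (-1 + N)*(2 + N))
V(P) = -2 (V(P) = 3 - 1*5 = 3 - 5 = -2)
V(U(I))*65 = -2*65 = -130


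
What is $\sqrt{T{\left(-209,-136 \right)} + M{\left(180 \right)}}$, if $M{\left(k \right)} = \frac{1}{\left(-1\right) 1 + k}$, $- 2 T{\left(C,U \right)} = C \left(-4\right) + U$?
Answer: $\frac{3 i \sqrt{1246019}}{179} \approx 18.708 i$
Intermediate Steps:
$T{\left(C,U \right)} = 2 C - \frac{U}{2}$ ($T{\left(C,U \right)} = - \frac{C \left(-4\right) + U}{2} = - \frac{- 4 C + U}{2} = - \frac{U - 4 C}{2} = 2 C - \frac{U}{2}$)
$M{\left(k \right)} = \frac{1}{-1 + k}$
$\sqrt{T{\left(-209,-136 \right)} + M{\left(180 \right)}} = \sqrt{\left(2 \left(-209\right) - -68\right) + \frac{1}{-1 + 180}} = \sqrt{\left(-418 + 68\right) + \frac{1}{179}} = \sqrt{-350 + \frac{1}{179}} = \sqrt{- \frac{62649}{179}} = \frac{3 i \sqrt{1246019}}{179}$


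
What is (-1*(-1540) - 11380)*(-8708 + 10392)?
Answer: -16570560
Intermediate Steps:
(-1*(-1540) - 11380)*(-8708 + 10392) = (1540 - 11380)*1684 = -9840*1684 = -16570560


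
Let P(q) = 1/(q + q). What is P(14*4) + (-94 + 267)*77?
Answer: 1491953/112 ≈ 13321.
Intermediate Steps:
P(q) = 1/(2*q)
P(14*4) + (-94 + 267)*77 = 1/(2*((14*4))) + (-94 + 267)*77 = (½)/56 + 173*77 = (½)*(1/56) + 13321 = 1/112 + 13321 = 1491953/112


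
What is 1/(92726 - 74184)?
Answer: 1/18542 ≈ 5.3932e-5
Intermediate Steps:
1/(92726 - 74184) = 1/18542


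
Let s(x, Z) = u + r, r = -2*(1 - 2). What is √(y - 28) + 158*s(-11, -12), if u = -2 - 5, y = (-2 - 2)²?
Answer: -790 + 2*I*√3 ≈ -790.0 + 3.4641*I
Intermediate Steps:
y = 16 (y = (-4)² = 16)
r = 2 (r = -2*(-1) = 2)
u = -7
s(x, Z) = -5 (s(x, Z) = -7 + 2 = -5)
√(y - 28) + 158*s(-11, -12) = √(16 - 28) + 158*(-5) = √(-12) - 790 = 2*I*√3 - 790 = -790 + 2*I*√3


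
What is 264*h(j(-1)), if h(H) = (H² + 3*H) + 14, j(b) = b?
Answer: 3168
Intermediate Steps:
h(H) = 14 + H² + 3*H
264*h(j(-1)) = 264*(14 + (-1)² + 3*(-1)) = 264*(14 + 1 - 3) = 264*12 = 3168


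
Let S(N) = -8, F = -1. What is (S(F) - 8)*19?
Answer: -304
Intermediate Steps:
(S(F) - 8)*19 = (-8 - 8)*19 = -16*19 = -304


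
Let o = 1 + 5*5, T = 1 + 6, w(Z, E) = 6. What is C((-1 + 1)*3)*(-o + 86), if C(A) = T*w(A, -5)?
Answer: 2520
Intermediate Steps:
T = 7
o = 26 (o = 1 + 25 = 26)
C(A) = 42 (C(A) = 7*6 = 42)
C((-1 + 1)*3)*(-o + 86) = 42*(-1*26 + 86) = 42*(-26 + 86) = 42*60 = 2520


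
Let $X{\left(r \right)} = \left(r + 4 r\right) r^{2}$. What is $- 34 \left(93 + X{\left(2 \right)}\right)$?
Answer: $-4522$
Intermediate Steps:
$X{\left(r \right)} = 5 r^{3}$ ($X{\left(r \right)} = 5 r r^{2} = 5 r^{3}$)
$- 34 \left(93 + X{\left(2 \right)}\right) = - 34 \left(93 + 5 \cdot 2^{3}\right) = - 34 \left(93 + 5 \cdot 8\right) = - 34 \left(93 + 40\right) = \left(-34\right) 133 = -4522$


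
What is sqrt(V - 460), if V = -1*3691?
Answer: I*sqrt(4151) ≈ 64.428*I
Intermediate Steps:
V = -3691
sqrt(V - 460) = sqrt(-3691 - 460) = sqrt(-4151) = I*sqrt(4151)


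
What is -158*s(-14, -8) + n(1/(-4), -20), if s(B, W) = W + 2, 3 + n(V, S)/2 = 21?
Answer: 984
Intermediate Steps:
n(V, S) = 36 (n(V, S) = -6 + 2*21 = -6 + 42 = 36)
s(B, W) = 2 + W
-158*s(-14, -8) + n(1/(-4), -20) = -158*(2 - 8) + 36 = -158*(-6) + 36 = 948 + 36 = 984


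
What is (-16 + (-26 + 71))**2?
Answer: 841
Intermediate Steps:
(-16 + (-26 + 71))**2 = (-16 + 45)**2 = 29**2 = 841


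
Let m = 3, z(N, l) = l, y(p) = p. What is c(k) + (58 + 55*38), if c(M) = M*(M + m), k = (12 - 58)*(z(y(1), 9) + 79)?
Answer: 16376308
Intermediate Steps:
k = -4048 (k = (12 - 58)*(9 + 79) = -46*88 = -4048)
c(M) = M*(3 + M) (c(M) = M*(M + 3) = M*(3 + M))
c(k) + (58 + 55*38) = -4048*(3 - 4048) + (58 + 55*38) = -4048*(-4045) + (58 + 2090) = 16374160 + 2148 = 16376308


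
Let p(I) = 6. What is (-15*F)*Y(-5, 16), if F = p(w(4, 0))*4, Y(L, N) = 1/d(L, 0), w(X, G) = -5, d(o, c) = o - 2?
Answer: 360/7 ≈ 51.429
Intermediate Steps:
d(o, c) = -2 + o
Y(L, N) = 1/(-2 + L)
F = 24 (F = 6*4 = 24)
(-15*F)*Y(-5, 16) = (-15*24)/(-2 - 5) = -360/(-7) = -360*(-⅐) = 360/7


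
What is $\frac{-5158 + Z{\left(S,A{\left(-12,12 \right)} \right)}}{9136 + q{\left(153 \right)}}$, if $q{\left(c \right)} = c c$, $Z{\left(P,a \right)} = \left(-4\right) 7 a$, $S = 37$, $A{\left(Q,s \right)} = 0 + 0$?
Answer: $- \frac{5158}{32545} \approx -0.15849$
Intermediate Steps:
$A{\left(Q,s \right)} = 0$
$Z{\left(P,a \right)} = - 28 a$
$q{\left(c \right)} = c^{2}$
$\frac{-5158 + Z{\left(S,A{\left(-12,12 \right)} \right)}}{9136 + q{\left(153 \right)}} = \frac{-5158 - 0}{9136 + 153^{2}} = \frac{-5158 + 0}{9136 + 23409} = - \frac{5158}{32545}$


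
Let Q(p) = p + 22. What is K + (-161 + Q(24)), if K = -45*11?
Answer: -610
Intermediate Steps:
Q(p) = 22 + p
K = -495
K + (-161 + Q(24)) = -495 + (-161 + (22 + 24)) = -495 + (-161 + 46) = -495 - 115 = -610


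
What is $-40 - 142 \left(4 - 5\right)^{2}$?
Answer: $-182$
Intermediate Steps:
$-40 - 142 \left(4 - 5\right)^{2} = -40 - 142 \left(-1\right)^{2} = -40 - 142 = -182$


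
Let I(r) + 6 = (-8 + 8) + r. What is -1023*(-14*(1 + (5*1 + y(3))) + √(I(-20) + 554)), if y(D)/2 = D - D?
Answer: 85932 - 4092*√33 ≈ 62425.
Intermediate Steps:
y(D) = 0 (y(D) = 2*(D - D) = 2*0 = 0)
I(r) = -6 + r (I(r) = -6 + ((-8 + 8) + r) = -6 + (0 + r) = -6 + r)
-1023*(-14*(1 + (5*1 + y(3))) + √(I(-20) + 554)) = -1023*(-14*(1 + (5*1 + 0)) + √((-6 - 20) + 554)) = -1023*(-14*(1 + (5 + 0)) + √(-26 + 554)) = -1023*(-14*(1 + 5) + √528) = -1023*(-14*6 + 4*√33) = -1023*(-84 + 4*√33) = 85932 - 4092*√33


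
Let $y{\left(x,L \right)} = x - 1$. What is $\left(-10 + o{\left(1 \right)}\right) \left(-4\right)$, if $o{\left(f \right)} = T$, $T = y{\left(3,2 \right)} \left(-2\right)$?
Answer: $56$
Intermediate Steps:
$y{\left(x,L \right)} = -1 + x$ ($y{\left(x,L \right)} = x - 1 = -1 + x$)
$T = -4$ ($T = \left(-1 + 3\right) \left(-2\right) = 2 \left(-2\right) = -4$)
$o{\left(f \right)} = -4$
$\left(-10 + o{\left(1 \right)}\right) \left(-4\right) = \left(-10 - 4\right) \left(-4\right) = \left(-14\right) \left(-4\right) = 56$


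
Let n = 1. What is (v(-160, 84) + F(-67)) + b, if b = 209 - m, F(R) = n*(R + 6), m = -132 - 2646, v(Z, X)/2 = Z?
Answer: 2606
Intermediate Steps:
v(Z, X) = 2*Z
m = -2778
F(R) = 6 + R (F(R) = 1*(R + 6) = 1*(6 + R) = 6 + R)
b = 2987 (b = 209 - 1*(-2778) = 209 + 2778 = 2987)
(v(-160, 84) + F(-67)) + b = (2*(-160) + (6 - 67)) + 2987 = (-320 - 61) + 2987 = -381 + 2987 = 2606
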